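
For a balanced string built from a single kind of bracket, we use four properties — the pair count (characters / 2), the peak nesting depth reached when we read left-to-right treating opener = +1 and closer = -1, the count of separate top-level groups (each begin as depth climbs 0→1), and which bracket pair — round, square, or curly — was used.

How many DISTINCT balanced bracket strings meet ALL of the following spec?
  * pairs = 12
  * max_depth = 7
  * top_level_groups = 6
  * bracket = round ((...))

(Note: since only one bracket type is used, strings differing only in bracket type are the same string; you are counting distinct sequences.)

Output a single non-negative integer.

Spec: pairs=12 depth=7 groups=6
Count(depth <= 7) = 6188
Count(depth <= 6) = 6182
Count(depth == 7) = 6188 - 6182 = 6

Answer: 6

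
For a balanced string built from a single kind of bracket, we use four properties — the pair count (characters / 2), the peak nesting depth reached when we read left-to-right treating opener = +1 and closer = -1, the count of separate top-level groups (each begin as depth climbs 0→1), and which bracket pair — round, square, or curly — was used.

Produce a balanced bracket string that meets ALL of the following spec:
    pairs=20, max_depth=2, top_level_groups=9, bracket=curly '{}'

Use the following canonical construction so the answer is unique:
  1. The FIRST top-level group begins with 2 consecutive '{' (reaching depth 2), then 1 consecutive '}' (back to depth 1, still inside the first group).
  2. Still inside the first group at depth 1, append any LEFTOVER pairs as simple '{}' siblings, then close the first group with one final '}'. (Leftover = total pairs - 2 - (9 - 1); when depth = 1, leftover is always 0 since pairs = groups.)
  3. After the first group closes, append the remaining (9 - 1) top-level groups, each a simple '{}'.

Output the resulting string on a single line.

Spec: pairs=20 depth=2 groups=9
Leftover pairs = 20 - 2 - (9-1) = 10
First group: deep chain of depth 2 + 10 sibling pairs
Remaining 8 groups: simple '{}' each

Answer: {{}{}{}{}{}{}{}{}{}{}{}}{}{}{}{}{}{}{}{}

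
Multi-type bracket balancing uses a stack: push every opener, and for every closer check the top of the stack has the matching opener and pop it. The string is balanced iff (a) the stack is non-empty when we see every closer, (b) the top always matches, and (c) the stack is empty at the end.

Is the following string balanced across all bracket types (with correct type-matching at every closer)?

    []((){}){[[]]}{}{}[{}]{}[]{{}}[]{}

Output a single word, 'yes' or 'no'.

pos 0: push '['; stack = [
pos 1: ']' matches '['; pop; stack = (empty)
pos 2: push '('; stack = (
pos 3: push '('; stack = ((
pos 4: ')' matches '('; pop; stack = (
pos 5: push '{'; stack = ({
pos 6: '}' matches '{'; pop; stack = (
pos 7: ')' matches '('; pop; stack = (empty)
pos 8: push '{'; stack = {
pos 9: push '['; stack = {[
pos 10: push '['; stack = {[[
pos 11: ']' matches '['; pop; stack = {[
pos 12: ']' matches '['; pop; stack = {
pos 13: '}' matches '{'; pop; stack = (empty)
pos 14: push '{'; stack = {
pos 15: '}' matches '{'; pop; stack = (empty)
pos 16: push '{'; stack = {
pos 17: '}' matches '{'; pop; stack = (empty)
pos 18: push '['; stack = [
pos 19: push '{'; stack = [{
pos 20: '}' matches '{'; pop; stack = [
pos 21: ']' matches '['; pop; stack = (empty)
pos 22: push '{'; stack = {
pos 23: '}' matches '{'; pop; stack = (empty)
pos 24: push '['; stack = [
pos 25: ']' matches '['; pop; stack = (empty)
pos 26: push '{'; stack = {
pos 27: push '{'; stack = {{
pos 28: '}' matches '{'; pop; stack = {
pos 29: '}' matches '{'; pop; stack = (empty)
pos 30: push '['; stack = [
pos 31: ']' matches '['; pop; stack = (empty)
pos 32: push '{'; stack = {
pos 33: '}' matches '{'; pop; stack = (empty)
end: stack empty → VALID
Verdict: properly nested → yes

Answer: yes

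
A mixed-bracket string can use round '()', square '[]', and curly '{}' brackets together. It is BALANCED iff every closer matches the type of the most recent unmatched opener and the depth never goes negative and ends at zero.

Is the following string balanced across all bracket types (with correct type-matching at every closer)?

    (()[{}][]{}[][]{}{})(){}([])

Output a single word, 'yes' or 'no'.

pos 0: push '('; stack = (
pos 1: push '('; stack = ((
pos 2: ')' matches '('; pop; stack = (
pos 3: push '['; stack = ([
pos 4: push '{'; stack = ([{
pos 5: '}' matches '{'; pop; stack = ([
pos 6: ']' matches '['; pop; stack = (
pos 7: push '['; stack = ([
pos 8: ']' matches '['; pop; stack = (
pos 9: push '{'; stack = ({
pos 10: '}' matches '{'; pop; stack = (
pos 11: push '['; stack = ([
pos 12: ']' matches '['; pop; stack = (
pos 13: push '['; stack = ([
pos 14: ']' matches '['; pop; stack = (
pos 15: push '{'; stack = ({
pos 16: '}' matches '{'; pop; stack = (
pos 17: push '{'; stack = ({
pos 18: '}' matches '{'; pop; stack = (
pos 19: ')' matches '('; pop; stack = (empty)
pos 20: push '('; stack = (
pos 21: ')' matches '('; pop; stack = (empty)
pos 22: push '{'; stack = {
pos 23: '}' matches '{'; pop; stack = (empty)
pos 24: push '('; stack = (
pos 25: push '['; stack = ([
pos 26: ']' matches '['; pop; stack = (
pos 27: ')' matches '('; pop; stack = (empty)
end: stack empty → VALID
Verdict: properly nested → yes

Answer: yes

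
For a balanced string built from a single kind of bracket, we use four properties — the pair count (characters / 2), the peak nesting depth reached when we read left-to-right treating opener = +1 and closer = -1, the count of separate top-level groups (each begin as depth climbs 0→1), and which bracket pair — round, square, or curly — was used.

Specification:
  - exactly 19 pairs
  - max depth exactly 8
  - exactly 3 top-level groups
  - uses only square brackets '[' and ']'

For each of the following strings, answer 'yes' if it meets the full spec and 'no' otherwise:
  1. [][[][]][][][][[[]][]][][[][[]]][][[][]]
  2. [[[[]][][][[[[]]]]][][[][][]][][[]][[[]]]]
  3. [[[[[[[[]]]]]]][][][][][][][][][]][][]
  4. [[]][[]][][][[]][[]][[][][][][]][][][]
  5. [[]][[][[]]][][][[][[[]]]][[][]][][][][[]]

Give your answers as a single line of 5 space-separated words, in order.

Answer: no no yes no no

Derivation:
String 1 '[][[][]][][][][[[]][]][][[][[]]][][[][]]': depth seq [1 0 1 2 1 2 1 0 1 0 1 0 1 0 1 2 3 2 1 2 1 0 1 0 1 2 1 2 3 2 1 0 1 0 1 2 1 2 1 0]
  -> pairs=20 depth=3 groups=10 -> no
String 2 '[[[[]][][][[[[]]]]][][[][][]][][[]][[[]]]]': depth seq [1 2 3 4 3 2 3 2 3 2 3 4 5 6 5 4 3 2 1 2 1 2 3 2 3 2 3 2 1 2 1 2 3 2 1 2 3 4 3 2 1 0]
  -> pairs=21 depth=6 groups=1 -> no
String 3 '[[[[[[[[]]]]]]][][][][][][][][][]][][]': depth seq [1 2 3 4 5 6 7 8 7 6 5 4 3 2 1 2 1 2 1 2 1 2 1 2 1 2 1 2 1 2 1 2 1 0 1 0 1 0]
  -> pairs=19 depth=8 groups=3 -> yes
String 4 '[[]][[]][][][[]][[]][[][][][][]][][][]': depth seq [1 2 1 0 1 2 1 0 1 0 1 0 1 2 1 0 1 2 1 0 1 2 1 2 1 2 1 2 1 2 1 0 1 0 1 0 1 0]
  -> pairs=19 depth=2 groups=10 -> no
String 5 '[[]][[][[]]][][][[][[[]]]][[][]][][][][[]]': depth seq [1 2 1 0 1 2 1 2 3 2 1 0 1 0 1 0 1 2 1 2 3 4 3 2 1 0 1 2 1 2 1 0 1 0 1 0 1 0 1 2 1 0]
  -> pairs=21 depth=4 groups=10 -> no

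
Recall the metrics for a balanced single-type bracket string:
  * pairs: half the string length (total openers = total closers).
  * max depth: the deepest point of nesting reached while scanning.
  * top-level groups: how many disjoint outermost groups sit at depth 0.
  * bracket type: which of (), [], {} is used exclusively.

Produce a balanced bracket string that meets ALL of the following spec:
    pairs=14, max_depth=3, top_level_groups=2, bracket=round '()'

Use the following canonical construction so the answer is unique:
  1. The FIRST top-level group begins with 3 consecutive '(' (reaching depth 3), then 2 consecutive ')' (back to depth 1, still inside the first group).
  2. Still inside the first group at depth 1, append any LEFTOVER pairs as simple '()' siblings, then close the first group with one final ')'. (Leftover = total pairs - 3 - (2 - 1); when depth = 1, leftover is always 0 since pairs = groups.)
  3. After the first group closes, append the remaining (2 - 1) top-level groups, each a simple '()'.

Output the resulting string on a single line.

Answer: ((())()()()()()()()()()())()

Derivation:
Spec: pairs=14 depth=3 groups=2
Leftover pairs = 14 - 3 - (2-1) = 10
First group: deep chain of depth 3 + 10 sibling pairs
Remaining 1 groups: simple '()' each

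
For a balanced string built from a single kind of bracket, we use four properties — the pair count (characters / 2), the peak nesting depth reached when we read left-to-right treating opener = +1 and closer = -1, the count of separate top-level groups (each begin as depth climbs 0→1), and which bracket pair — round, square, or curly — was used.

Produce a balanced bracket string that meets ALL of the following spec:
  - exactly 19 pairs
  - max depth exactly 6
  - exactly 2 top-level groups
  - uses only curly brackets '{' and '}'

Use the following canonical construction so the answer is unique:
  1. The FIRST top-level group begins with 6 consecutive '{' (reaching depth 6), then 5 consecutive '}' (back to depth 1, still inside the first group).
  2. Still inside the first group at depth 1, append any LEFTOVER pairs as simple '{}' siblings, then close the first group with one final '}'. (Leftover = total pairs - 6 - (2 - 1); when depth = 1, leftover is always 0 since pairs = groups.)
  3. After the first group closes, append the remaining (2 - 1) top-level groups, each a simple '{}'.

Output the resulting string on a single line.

Answer: {{{{{{}}}}}{}{}{}{}{}{}{}{}{}{}{}{}}{}

Derivation:
Spec: pairs=19 depth=6 groups=2
Leftover pairs = 19 - 6 - (2-1) = 12
First group: deep chain of depth 6 + 12 sibling pairs
Remaining 1 groups: simple '{}' each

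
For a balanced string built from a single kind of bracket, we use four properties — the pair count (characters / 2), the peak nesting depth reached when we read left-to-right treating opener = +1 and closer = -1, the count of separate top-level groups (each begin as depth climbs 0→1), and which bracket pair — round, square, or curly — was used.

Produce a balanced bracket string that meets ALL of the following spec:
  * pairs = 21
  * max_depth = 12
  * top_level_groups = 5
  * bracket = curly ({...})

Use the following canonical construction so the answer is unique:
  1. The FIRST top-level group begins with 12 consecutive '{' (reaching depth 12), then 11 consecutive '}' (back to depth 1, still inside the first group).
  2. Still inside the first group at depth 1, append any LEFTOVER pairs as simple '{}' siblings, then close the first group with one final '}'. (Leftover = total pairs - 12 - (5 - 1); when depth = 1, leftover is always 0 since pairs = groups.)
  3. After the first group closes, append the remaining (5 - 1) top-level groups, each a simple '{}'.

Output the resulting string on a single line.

Answer: {{{{{{{{{{{{}}}}}}}}}}}{}{}{}{}{}}{}{}{}{}

Derivation:
Spec: pairs=21 depth=12 groups=5
Leftover pairs = 21 - 12 - (5-1) = 5
First group: deep chain of depth 12 + 5 sibling pairs
Remaining 4 groups: simple '{}' each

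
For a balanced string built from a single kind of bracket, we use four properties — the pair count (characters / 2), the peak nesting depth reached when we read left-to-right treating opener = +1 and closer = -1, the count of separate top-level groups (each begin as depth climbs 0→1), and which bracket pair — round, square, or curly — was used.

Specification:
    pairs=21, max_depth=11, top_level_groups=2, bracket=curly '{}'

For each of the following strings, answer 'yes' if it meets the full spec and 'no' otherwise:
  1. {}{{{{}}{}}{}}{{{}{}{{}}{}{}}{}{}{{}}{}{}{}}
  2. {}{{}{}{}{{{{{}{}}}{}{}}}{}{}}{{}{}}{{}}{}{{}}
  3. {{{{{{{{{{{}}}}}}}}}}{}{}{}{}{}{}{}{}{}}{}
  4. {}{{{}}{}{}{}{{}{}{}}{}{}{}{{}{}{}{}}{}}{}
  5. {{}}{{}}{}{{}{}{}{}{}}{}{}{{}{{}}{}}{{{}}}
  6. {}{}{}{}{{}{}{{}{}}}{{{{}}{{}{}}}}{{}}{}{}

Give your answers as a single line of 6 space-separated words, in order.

String 1 '{}{{{{}}{}}{}}{{{}{}{{}}{}{}}{}{}{{}}{}{}{}}': depth seq [1 0 1 2 3 4 3 2 3 2 1 2 1 0 1 2 3 2 3 2 3 4 3 2 3 2 3 2 1 2 1 2 1 2 3 2 1 2 1 2 1 2 1 0]
  -> pairs=22 depth=4 groups=3 -> no
String 2 '{}{{}{}{}{{{{{}{}}}{}{}}}{}{}}{{}{}}{{}}{}{{}}': depth seq [1 0 1 2 1 2 1 2 1 2 3 4 5 6 5 6 5 4 3 4 3 4 3 2 1 2 1 2 1 0 1 2 1 2 1 0 1 2 1 0 1 0 1 2 1 0]
  -> pairs=23 depth=6 groups=6 -> no
String 3 '{{{{{{{{{{{}}}}}}}}}}{}{}{}{}{}{}{}{}{}}{}': depth seq [1 2 3 4 5 6 7 8 9 10 11 10 9 8 7 6 5 4 3 2 1 2 1 2 1 2 1 2 1 2 1 2 1 2 1 2 1 2 1 0 1 0]
  -> pairs=21 depth=11 groups=2 -> yes
String 4 '{}{{{}}{}{}{}{{}{}{}}{}{}{}{{}{}{}{}}{}}{}': depth seq [1 0 1 2 3 2 1 2 1 2 1 2 1 2 3 2 3 2 3 2 1 2 1 2 1 2 1 2 3 2 3 2 3 2 3 2 1 2 1 0 1 0]
  -> pairs=21 depth=3 groups=3 -> no
String 5 '{{}}{{}}{}{{}{}{}{}{}}{}{}{{}{{}}{}}{{{}}}': depth seq [1 2 1 0 1 2 1 0 1 0 1 2 1 2 1 2 1 2 1 2 1 0 1 0 1 0 1 2 1 2 3 2 1 2 1 0 1 2 3 2 1 0]
  -> pairs=21 depth=3 groups=8 -> no
String 6 '{}{}{}{}{{}{}{{}{}}}{{{{}}{{}{}}}}{{}}{}{}': depth seq [1 0 1 0 1 0 1 0 1 2 1 2 1 2 3 2 3 2 1 0 1 2 3 4 3 2 3 4 3 4 3 2 1 0 1 2 1 0 1 0 1 0]
  -> pairs=21 depth=4 groups=9 -> no

Answer: no no yes no no no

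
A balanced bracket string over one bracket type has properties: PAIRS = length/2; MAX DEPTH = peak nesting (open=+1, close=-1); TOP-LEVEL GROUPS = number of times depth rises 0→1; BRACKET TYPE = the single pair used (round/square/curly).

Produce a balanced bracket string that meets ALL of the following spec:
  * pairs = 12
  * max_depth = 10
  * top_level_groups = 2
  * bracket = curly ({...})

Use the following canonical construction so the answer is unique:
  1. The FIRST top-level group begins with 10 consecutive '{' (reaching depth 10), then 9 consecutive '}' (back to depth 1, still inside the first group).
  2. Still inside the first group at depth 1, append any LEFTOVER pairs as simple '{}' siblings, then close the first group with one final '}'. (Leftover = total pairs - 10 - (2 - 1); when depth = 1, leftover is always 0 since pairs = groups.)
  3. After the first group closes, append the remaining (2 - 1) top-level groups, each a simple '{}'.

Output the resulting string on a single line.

Answer: {{{{{{{{{{}}}}}}}}}{}}{}

Derivation:
Spec: pairs=12 depth=10 groups=2
Leftover pairs = 12 - 10 - (2-1) = 1
First group: deep chain of depth 10 + 1 sibling pairs
Remaining 1 groups: simple '{}' each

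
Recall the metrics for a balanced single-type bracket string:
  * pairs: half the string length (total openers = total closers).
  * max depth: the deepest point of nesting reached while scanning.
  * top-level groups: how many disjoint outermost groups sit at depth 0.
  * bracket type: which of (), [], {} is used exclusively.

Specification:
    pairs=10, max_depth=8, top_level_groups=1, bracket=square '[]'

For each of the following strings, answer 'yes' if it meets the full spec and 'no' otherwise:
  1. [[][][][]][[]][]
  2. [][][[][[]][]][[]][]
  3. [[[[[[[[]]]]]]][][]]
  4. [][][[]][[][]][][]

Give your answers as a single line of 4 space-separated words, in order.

String 1 '[[][][][]][[]][]': depth seq [1 2 1 2 1 2 1 2 1 0 1 2 1 0 1 0]
  -> pairs=8 depth=2 groups=3 -> no
String 2 '[][][[][[]][]][[]][]': depth seq [1 0 1 0 1 2 1 2 3 2 1 2 1 0 1 2 1 0 1 0]
  -> pairs=10 depth=3 groups=5 -> no
String 3 '[[[[[[[[]]]]]]][][]]': depth seq [1 2 3 4 5 6 7 8 7 6 5 4 3 2 1 2 1 2 1 0]
  -> pairs=10 depth=8 groups=1 -> yes
String 4 '[][][[]][[][]][][]': depth seq [1 0 1 0 1 2 1 0 1 2 1 2 1 0 1 0 1 0]
  -> pairs=9 depth=2 groups=6 -> no

Answer: no no yes no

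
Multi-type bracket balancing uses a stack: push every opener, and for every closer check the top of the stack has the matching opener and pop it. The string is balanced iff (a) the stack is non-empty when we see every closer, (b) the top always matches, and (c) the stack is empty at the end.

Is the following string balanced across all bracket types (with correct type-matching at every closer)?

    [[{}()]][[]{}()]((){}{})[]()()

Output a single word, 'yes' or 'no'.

pos 0: push '['; stack = [
pos 1: push '['; stack = [[
pos 2: push '{'; stack = [[{
pos 3: '}' matches '{'; pop; stack = [[
pos 4: push '('; stack = [[(
pos 5: ')' matches '('; pop; stack = [[
pos 6: ']' matches '['; pop; stack = [
pos 7: ']' matches '['; pop; stack = (empty)
pos 8: push '['; stack = [
pos 9: push '['; stack = [[
pos 10: ']' matches '['; pop; stack = [
pos 11: push '{'; stack = [{
pos 12: '}' matches '{'; pop; stack = [
pos 13: push '('; stack = [(
pos 14: ')' matches '('; pop; stack = [
pos 15: ']' matches '['; pop; stack = (empty)
pos 16: push '('; stack = (
pos 17: push '('; stack = ((
pos 18: ')' matches '('; pop; stack = (
pos 19: push '{'; stack = ({
pos 20: '}' matches '{'; pop; stack = (
pos 21: push '{'; stack = ({
pos 22: '}' matches '{'; pop; stack = (
pos 23: ')' matches '('; pop; stack = (empty)
pos 24: push '['; stack = [
pos 25: ']' matches '['; pop; stack = (empty)
pos 26: push '('; stack = (
pos 27: ')' matches '('; pop; stack = (empty)
pos 28: push '('; stack = (
pos 29: ')' matches '('; pop; stack = (empty)
end: stack empty → VALID
Verdict: properly nested → yes

Answer: yes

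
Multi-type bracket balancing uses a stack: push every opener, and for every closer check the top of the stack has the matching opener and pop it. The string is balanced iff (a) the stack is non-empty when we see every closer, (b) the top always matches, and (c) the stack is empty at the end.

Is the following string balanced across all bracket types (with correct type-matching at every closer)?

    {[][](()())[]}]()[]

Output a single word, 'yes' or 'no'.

Answer: no

Derivation:
pos 0: push '{'; stack = {
pos 1: push '['; stack = {[
pos 2: ']' matches '['; pop; stack = {
pos 3: push '['; stack = {[
pos 4: ']' matches '['; pop; stack = {
pos 5: push '('; stack = {(
pos 6: push '('; stack = {((
pos 7: ')' matches '('; pop; stack = {(
pos 8: push '('; stack = {((
pos 9: ')' matches '('; pop; stack = {(
pos 10: ')' matches '('; pop; stack = {
pos 11: push '['; stack = {[
pos 12: ']' matches '['; pop; stack = {
pos 13: '}' matches '{'; pop; stack = (empty)
pos 14: saw closer ']' but stack is empty → INVALID
Verdict: unmatched closer ']' at position 14 → no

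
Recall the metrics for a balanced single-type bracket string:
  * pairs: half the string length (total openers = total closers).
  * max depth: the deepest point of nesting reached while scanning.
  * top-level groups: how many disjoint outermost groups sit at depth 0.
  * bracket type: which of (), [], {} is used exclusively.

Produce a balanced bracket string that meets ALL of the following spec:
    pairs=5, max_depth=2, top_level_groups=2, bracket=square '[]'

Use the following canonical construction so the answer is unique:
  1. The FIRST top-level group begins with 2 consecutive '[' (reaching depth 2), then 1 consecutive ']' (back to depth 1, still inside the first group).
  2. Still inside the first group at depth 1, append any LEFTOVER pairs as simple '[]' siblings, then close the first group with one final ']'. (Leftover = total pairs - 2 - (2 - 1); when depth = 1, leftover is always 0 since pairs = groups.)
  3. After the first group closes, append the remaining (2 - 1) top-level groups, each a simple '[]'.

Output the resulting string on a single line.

Spec: pairs=5 depth=2 groups=2
Leftover pairs = 5 - 2 - (2-1) = 2
First group: deep chain of depth 2 + 2 sibling pairs
Remaining 1 groups: simple '[]' each

Answer: [[][][]][]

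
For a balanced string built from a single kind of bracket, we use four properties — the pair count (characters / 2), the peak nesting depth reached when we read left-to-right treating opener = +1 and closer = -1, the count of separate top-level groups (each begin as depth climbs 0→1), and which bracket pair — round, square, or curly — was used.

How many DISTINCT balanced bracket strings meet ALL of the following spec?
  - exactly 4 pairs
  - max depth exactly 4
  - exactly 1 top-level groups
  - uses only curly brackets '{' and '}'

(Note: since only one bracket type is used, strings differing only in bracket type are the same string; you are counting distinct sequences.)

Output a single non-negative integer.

Spec: pairs=4 depth=4 groups=1
Count(depth <= 4) = 5
Count(depth <= 3) = 4
Count(depth == 4) = 5 - 4 = 1

Answer: 1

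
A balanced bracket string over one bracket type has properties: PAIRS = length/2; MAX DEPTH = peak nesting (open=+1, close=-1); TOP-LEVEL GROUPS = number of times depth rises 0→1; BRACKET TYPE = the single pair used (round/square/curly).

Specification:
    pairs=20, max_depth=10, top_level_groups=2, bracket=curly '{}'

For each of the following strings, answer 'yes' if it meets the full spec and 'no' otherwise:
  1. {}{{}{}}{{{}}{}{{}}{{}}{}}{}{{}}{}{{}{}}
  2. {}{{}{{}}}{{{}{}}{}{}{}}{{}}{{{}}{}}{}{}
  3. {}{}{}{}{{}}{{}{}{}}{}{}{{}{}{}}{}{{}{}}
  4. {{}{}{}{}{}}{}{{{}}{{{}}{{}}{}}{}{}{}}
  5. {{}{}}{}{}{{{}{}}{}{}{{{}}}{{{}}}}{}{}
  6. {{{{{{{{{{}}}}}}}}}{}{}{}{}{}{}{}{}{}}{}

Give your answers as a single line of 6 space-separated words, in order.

String 1 '{}{{}{}}{{{}}{}{{}}{{}}{}}{}{{}}{}{{}{}}': depth seq [1 0 1 2 1 2 1 0 1 2 3 2 1 2 1 2 3 2 1 2 3 2 1 2 1 0 1 0 1 2 1 0 1 0 1 2 1 2 1 0]
  -> pairs=20 depth=3 groups=7 -> no
String 2 '{}{{}{{}}}{{{}{}}{}{}{}}{{}}{{{}}{}}{}{}': depth seq [1 0 1 2 1 2 3 2 1 0 1 2 3 2 3 2 1 2 1 2 1 2 1 0 1 2 1 0 1 2 3 2 1 2 1 0 1 0 1 0]
  -> pairs=20 depth=3 groups=7 -> no
String 3 '{}{}{}{}{{}}{{}{}{}}{}{}{{}{}{}}{}{{}{}}': depth seq [1 0 1 0 1 0 1 0 1 2 1 0 1 2 1 2 1 2 1 0 1 0 1 0 1 2 1 2 1 2 1 0 1 0 1 2 1 2 1 0]
  -> pairs=20 depth=2 groups=11 -> no
String 4 '{{}{}{}{}{}}{}{{{}}{{{}}{{}}{}}{}{}{}}': depth seq [1 2 1 2 1 2 1 2 1 2 1 0 1 0 1 2 3 2 1 2 3 4 3 2 3 4 3 2 3 2 1 2 1 2 1 2 1 0]
  -> pairs=19 depth=4 groups=3 -> no
String 5 '{{}{}}{}{}{{{}{}}{}{}{{{}}}{{{}}}}{}{}': depth seq [1 2 1 2 1 0 1 0 1 0 1 2 3 2 3 2 1 2 1 2 1 2 3 4 3 2 1 2 3 4 3 2 1 0 1 0 1 0]
  -> pairs=19 depth=4 groups=6 -> no
String 6 '{{{{{{{{{{}}}}}}}}}{}{}{}{}{}{}{}{}{}}{}': depth seq [1 2 3 4 5 6 7 8 9 10 9 8 7 6 5 4 3 2 1 2 1 2 1 2 1 2 1 2 1 2 1 2 1 2 1 2 1 0 1 0]
  -> pairs=20 depth=10 groups=2 -> yes

Answer: no no no no no yes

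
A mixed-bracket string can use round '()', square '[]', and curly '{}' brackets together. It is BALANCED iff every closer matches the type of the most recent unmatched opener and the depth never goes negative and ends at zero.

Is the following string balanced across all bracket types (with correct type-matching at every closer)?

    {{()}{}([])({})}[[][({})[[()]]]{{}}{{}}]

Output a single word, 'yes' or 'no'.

Answer: yes

Derivation:
pos 0: push '{'; stack = {
pos 1: push '{'; stack = {{
pos 2: push '('; stack = {{(
pos 3: ')' matches '('; pop; stack = {{
pos 4: '}' matches '{'; pop; stack = {
pos 5: push '{'; stack = {{
pos 6: '}' matches '{'; pop; stack = {
pos 7: push '('; stack = {(
pos 8: push '['; stack = {([
pos 9: ']' matches '['; pop; stack = {(
pos 10: ')' matches '('; pop; stack = {
pos 11: push '('; stack = {(
pos 12: push '{'; stack = {({
pos 13: '}' matches '{'; pop; stack = {(
pos 14: ')' matches '('; pop; stack = {
pos 15: '}' matches '{'; pop; stack = (empty)
pos 16: push '['; stack = [
pos 17: push '['; stack = [[
pos 18: ']' matches '['; pop; stack = [
pos 19: push '['; stack = [[
pos 20: push '('; stack = [[(
pos 21: push '{'; stack = [[({
pos 22: '}' matches '{'; pop; stack = [[(
pos 23: ')' matches '('; pop; stack = [[
pos 24: push '['; stack = [[[
pos 25: push '['; stack = [[[[
pos 26: push '('; stack = [[[[(
pos 27: ')' matches '('; pop; stack = [[[[
pos 28: ']' matches '['; pop; stack = [[[
pos 29: ']' matches '['; pop; stack = [[
pos 30: ']' matches '['; pop; stack = [
pos 31: push '{'; stack = [{
pos 32: push '{'; stack = [{{
pos 33: '}' matches '{'; pop; stack = [{
pos 34: '}' matches '{'; pop; stack = [
pos 35: push '{'; stack = [{
pos 36: push '{'; stack = [{{
pos 37: '}' matches '{'; pop; stack = [{
pos 38: '}' matches '{'; pop; stack = [
pos 39: ']' matches '['; pop; stack = (empty)
end: stack empty → VALID
Verdict: properly nested → yes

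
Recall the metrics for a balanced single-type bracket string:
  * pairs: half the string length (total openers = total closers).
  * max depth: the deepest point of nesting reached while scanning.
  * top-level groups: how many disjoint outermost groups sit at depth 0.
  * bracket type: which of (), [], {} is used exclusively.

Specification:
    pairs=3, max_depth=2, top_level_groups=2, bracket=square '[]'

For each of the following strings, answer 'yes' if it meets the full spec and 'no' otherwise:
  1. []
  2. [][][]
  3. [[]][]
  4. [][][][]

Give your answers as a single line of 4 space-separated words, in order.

String 1 '[]': depth seq [1 0]
  -> pairs=1 depth=1 groups=1 -> no
String 2 '[][][]': depth seq [1 0 1 0 1 0]
  -> pairs=3 depth=1 groups=3 -> no
String 3 '[[]][]': depth seq [1 2 1 0 1 0]
  -> pairs=3 depth=2 groups=2 -> yes
String 4 '[][][][]': depth seq [1 0 1 0 1 0 1 0]
  -> pairs=4 depth=1 groups=4 -> no

Answer: no no yes no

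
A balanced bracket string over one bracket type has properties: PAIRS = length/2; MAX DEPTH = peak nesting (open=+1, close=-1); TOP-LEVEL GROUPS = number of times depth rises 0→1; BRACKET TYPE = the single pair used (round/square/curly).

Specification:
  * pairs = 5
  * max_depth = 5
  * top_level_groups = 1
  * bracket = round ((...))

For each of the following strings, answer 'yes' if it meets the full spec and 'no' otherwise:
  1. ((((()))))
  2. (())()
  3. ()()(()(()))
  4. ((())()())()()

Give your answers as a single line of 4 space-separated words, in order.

Answer: yes no no no

Derivation:
String 1 '((((()))))': depth seq [1 2 3 4 5 4 3 2 1 0]
  -> pairs=5 depth=5 groups=1 -> yes
String 2 '(())()': depth seq [1 2 1 0 1 0]
  -> pairs=3 depth=2 groups=2 -> no
String 3 '()()(()(()))': depth seq [1 0 1 0 1 2 1 2 3 2 1 0]
  -> pairs=6 depth=3 groups=3 -> no
String 4 '((())()())()()': depth seq [1 2 3 2 1 2 1 2 1 0 1 0 1 0]
  -> pairs=7 depth=3 groups=3 -> no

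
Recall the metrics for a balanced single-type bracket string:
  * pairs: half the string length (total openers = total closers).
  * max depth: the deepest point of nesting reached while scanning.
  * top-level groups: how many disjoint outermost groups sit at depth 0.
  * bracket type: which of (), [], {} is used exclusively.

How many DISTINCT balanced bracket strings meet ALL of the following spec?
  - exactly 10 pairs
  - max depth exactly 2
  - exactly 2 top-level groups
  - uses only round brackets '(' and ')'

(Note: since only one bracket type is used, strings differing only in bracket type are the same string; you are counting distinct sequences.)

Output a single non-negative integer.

Answer: 9

Derivation:
Spec: pairs=10 depth=2 groups=2
Count(depth <= 2) = 9
Count(depth <= 1) = 0
Count(depth == 2) = 9 - 0 = 9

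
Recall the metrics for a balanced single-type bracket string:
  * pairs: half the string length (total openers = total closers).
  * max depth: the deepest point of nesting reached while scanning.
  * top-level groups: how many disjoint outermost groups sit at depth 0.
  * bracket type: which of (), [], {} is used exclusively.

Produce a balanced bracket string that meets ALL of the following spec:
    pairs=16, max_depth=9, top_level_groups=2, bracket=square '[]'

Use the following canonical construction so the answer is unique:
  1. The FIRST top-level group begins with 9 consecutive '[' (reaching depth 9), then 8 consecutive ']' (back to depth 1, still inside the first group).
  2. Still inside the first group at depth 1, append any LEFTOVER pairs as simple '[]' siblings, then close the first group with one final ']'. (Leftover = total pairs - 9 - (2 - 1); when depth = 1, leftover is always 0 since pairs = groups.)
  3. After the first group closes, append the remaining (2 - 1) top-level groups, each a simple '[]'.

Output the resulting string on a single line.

Answer: [[[[[[[[[]]]]]]]][][][][][][]][]

Derivation:
Spec: pairs=16 depth=9 groups=2
Leftover pairs = 16 - 9 - (2-1) = 6
First group: deep chain of depth 9 + 6 sibling pairs
Remaining 1 groups: simple '[]' each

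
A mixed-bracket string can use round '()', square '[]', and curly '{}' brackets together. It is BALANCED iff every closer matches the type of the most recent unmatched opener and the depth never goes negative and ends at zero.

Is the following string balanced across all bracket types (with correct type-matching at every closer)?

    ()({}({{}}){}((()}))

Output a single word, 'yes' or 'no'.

Answer: no

Derivation:
pos 0: push '('; stack = (
pos 1: ')' matches '('; pop; stack = (empty)
pos 2: push '('; stack = (
pos 3: push '{'; stack = ({
pos 4: '}' matches '{'; pop; stack = (
pos 5: push '('; stack = ((
pos 6: push '{'; stack = (({
pos 7: push '{'; stack = (({{
pos 8: '}' matches '{'; pop; stack = (({
pos 9: '}' matches '{'; pop; stack = ((
pos 10: ')' matches '('; pop; stack = (
pos 11: push '{'; stack = ({
pos 12: '}' matches '{'; pop; stack = (
pos 13: push '('; stack = ((
pos 14: push '('; stack = (((
pos 15: push '('; stack = ((((
pos 16: ')' matches '('; pop; stack = (((
pos 17: saw closer '}' but top of stack is '(' (expected ')') → INVALID
Verdict: type mismatch at position 17: '}' closes '(' → no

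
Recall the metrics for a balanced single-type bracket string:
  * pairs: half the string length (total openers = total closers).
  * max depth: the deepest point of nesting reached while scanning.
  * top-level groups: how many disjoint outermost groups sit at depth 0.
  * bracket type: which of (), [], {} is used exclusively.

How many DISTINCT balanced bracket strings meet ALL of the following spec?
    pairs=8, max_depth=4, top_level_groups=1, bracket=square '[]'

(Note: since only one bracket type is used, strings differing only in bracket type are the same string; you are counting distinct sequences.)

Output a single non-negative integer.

Spec: pairs=8 depth=4 groups=1
Count(depth <= 4) = 233
Count(depth <= 3) = 64
Count(depth == 4) = 233 - 64 = 169

Answer: 169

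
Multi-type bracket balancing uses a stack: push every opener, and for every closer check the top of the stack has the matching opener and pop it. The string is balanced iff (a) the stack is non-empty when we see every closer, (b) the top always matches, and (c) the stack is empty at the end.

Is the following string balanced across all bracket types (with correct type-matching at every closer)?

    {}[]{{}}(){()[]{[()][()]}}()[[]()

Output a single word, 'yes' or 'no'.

Answer: no

Derivation:
pos 0: push '{'; stack = {
pos 1: '}' matches '{'; pop; stack = (empty)
pos 2: push '['; stack = [
pos 3: ']' matches '['; pop; stack = (empty)
pos 4: push '{'; stack = {
pos 5: push '{'; stack = {{
pos 6: '}' matches '{'; pop; stack = {
pos 7: '}' matches '{'; pop; stack = (empty)
pos 8: push '('; stack = (
pos 9: ')' matches '('; pop; stack = (empty)
pos 10: push '{'; stack = {
pos 11: push '('; stack = {(
pos 12: ')' matches '('; pop; stack = {
pos 13: push '['; stack = {[
pos 14: ']' matches '['; pop; stack = {
pos 15: push '{'; stack = {{
pos 16: push '['; stack = {{[
pos 17: push '('; stack = {{[(
pos 18: ')' matches '('; pop; stack = {{[
pos 19: ']' matches '['; pop; stack = {{
pos 20: push '['; stack = {{[
pos 21: push '('; stack = {{[(
pos 22: ')' matches '('; pop; stack = {{[
pos 23: ']' matches '['; pop; stack = {{
pos 24: '}' matches '{'; pop; stack = {
pos 25: '}' matches '{'; pop; stack = (empty)
pos 26: push '('; stack = (
pos 27: ')' matches '('; pop; stack = (empty)
pos 28: push '['; stack = [
pos 29: push '['; stack = [[
pos 30: ']' matches '['; pop; stack = [
pos 31: push '('; stack = [(
pos 32: ')' matches '('; pop; stack = [
end: stack still non-empty ([) → INVALID
Verdict: unclosed openers at end: [ → no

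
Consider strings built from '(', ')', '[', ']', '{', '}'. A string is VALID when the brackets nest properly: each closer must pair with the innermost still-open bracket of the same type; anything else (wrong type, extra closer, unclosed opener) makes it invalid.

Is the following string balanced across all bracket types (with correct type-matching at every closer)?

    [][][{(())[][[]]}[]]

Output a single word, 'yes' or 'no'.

Answer: yes

Derivation:
pos 0: push '['; stack = [
pos 1: ']' matches '['; pop; stack = (empty)
pos 2: push '['; stack = [
pos 3: ']' matches '['; pop; stack = (empty)
pos 4: push '['; stack = [
pos 5: push '{'; stack = [{
pos 6: push '('; stack = [{(
pos 7: push '('; stack = [{((
pos 8: ')' matches '('; pop; stack = [{(
pos 9: ')' matches '('; pop; stack = [{
pos 10: push '['; stack = [{[
pos 11: ']' matches '['; pop; stack = [{
pos 12: push '['; stack = [{[
pos 13: push '['; stack = [{[[
pos 14: ']' matches '['; pop; stack = [{[
pos 15: ']' matches '['; pop; stack = [{
pos 16: '}' matches '{'; pop; stack = [
pos 17: push '['; stack = [[
pos 18: ']' matches '['; pop; stack = [
pos 19: ']' matches '['; pop; stack = (empty)
end: stack empty → VALID
Verdict: properly nested → yes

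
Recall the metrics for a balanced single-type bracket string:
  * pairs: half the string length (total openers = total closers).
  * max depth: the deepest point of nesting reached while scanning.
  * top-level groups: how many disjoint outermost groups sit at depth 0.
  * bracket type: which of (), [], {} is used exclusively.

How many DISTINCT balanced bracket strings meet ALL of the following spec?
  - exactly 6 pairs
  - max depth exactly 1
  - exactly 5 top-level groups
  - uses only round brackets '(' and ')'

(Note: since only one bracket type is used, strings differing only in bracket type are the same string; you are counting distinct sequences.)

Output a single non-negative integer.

Answer: 0

Derivation:
Spec: pairs=6 depth=1 groups=5
Count(depth <= 1) = 0
Count(depth <= 0) = 0
Count(depth == 1) = 0 - 0 = 0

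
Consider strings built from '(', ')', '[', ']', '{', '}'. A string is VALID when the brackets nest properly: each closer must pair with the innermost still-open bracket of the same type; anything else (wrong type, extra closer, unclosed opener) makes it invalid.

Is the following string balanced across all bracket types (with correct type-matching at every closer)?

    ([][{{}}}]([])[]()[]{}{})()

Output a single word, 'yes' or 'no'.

pos 0: push '('; stack = (
pos 1: push '['; stack = ([
pos 2: ']' matches '['; pop; stack = (
pos 3: push '['; stack = ([
pos 4: push '{'; stack = ([{
pos 5: push '{'; stack = ([{{
pos 6: '}' matches '{'; pop; stack = ([{
pos 7: '}' matches '{'; pop; stack = ([
pos 8: saw closer '}' but top of stack is '[' (expected ']') → INVALID
Verdict: type mismatch at position 8: '}' closes '[' → no

Answer: no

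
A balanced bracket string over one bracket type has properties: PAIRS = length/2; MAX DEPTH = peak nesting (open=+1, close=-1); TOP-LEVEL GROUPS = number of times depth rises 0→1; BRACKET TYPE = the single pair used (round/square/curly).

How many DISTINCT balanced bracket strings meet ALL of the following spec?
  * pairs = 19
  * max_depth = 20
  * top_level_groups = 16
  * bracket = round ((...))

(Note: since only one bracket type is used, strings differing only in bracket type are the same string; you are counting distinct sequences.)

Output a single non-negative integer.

Answer: 0

Derivation:
Spec: pairs=19 depth=20 groups=16
Count(depth <= 20) = 1120
Count(depth <= 19) = 1120
Count(depth == 20) = 1120 - 1120 = 0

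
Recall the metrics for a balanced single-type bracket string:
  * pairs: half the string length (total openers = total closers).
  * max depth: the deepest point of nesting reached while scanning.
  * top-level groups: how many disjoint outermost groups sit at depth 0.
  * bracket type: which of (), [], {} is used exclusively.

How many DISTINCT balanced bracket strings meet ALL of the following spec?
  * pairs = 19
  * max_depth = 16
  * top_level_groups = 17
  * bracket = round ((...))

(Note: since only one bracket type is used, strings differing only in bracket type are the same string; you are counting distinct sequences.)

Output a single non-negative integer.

Spec: pairs=19 depth=16 groups=17
Count(depth <= 16) = 170
Count(depth <= 15) = 170
Count(depth == 16) = 170 - 170 = 0

Answer: 0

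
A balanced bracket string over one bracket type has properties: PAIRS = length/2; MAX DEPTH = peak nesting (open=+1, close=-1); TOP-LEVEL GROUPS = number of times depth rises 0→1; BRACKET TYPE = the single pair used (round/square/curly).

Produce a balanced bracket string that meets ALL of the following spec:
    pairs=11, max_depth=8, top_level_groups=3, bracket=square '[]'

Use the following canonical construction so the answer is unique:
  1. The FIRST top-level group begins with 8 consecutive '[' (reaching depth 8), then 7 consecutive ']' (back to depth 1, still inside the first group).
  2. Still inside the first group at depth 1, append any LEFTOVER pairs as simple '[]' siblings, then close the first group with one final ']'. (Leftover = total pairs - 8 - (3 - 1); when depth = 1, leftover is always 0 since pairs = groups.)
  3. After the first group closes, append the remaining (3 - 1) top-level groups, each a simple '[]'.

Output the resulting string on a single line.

Answer: [[[[[[[[]]]]]]][]][][]

Derivation:
Spec: pairs=11 depth=8 groups=3
Leftover pairs = 11 - 8 - (3-1) = 1
First group: deep chain of depth 8 + 1 sibling pairs
Remaining 2 groups: simple '[]' each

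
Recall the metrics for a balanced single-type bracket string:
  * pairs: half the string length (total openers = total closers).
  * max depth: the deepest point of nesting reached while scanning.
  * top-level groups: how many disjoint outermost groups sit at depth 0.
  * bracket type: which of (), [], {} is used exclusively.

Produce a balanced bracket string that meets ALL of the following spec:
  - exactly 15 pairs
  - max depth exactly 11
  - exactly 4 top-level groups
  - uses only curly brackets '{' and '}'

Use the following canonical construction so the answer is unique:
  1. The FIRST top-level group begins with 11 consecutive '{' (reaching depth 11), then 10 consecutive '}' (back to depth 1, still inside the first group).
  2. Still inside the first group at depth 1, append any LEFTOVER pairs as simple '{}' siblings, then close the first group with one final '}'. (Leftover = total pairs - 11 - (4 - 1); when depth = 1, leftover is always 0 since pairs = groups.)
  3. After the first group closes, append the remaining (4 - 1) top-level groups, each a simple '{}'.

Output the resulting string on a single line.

Spec: pairs=15 depth=11 groups=4
Leftover pairs = 15 - 11 - (4-1) = 1
First group: deep chain of depth 11 + 1 sibling pairs
Remaining 3 groups: simple '{}' each

Answer: {{{{{{{{{{{}}}}}}}}}}{}}{}{}{}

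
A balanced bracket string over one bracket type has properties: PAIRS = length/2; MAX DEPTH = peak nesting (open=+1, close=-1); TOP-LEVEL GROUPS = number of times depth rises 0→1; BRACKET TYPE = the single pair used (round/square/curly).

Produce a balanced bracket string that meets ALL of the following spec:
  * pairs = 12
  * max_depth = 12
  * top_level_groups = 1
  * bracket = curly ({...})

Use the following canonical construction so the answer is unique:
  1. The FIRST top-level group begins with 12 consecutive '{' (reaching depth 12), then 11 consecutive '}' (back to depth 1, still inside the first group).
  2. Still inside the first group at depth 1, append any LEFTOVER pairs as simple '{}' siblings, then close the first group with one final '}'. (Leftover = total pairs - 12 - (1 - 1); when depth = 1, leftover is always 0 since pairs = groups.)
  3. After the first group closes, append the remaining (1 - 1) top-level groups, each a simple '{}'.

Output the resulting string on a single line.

Answer: {{{{{{{{{{{{}}}}}}}}}}}}

Derivation:
Spec: pairs=12 depth=12 groups=1
Leftover pairs = 12 - 12 - (1-1) = 0
First group: deep chain of depth 12 + 0 sibling pairs
Remaining 0 groups: simple '{}' each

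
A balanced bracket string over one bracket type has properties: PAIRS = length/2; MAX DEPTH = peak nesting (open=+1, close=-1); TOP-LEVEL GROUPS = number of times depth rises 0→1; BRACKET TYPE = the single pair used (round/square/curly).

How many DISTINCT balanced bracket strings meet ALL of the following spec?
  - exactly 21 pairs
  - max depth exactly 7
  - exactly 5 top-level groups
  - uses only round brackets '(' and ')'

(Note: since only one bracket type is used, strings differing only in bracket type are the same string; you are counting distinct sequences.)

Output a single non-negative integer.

Spec: pairs=21 depth=7 groups=5
Count(depth <= 7) = 1530123230
Count(depth <= 6) = 1259530180
Count(depth == 7) = 1530123230 - 1259530180 = 270593050

Answer: 270593050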